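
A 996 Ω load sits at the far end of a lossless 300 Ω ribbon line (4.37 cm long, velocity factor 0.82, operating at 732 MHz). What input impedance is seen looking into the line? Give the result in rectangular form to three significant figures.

λ = v/f = 0.82·c / 732 MHz = 0.336 m
βl = 2π·l/λ = 2π × 0.13 = 46.8°
tan(βl) = tan(46.8°) = 1.07
Z_in = Z_0·(Z_L + jZ_0·tanβl)/(Z_0 + jZ_L·tanβl)
     = 300·(996 + j320)/(300 + j1060)

Z_in ≈ 157 − j237 Ω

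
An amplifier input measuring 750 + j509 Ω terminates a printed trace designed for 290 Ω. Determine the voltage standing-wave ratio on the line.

Γ = (Z_L − Z_0)/(Z_L + Z_0) = (460 + j509)/(1040 + j509)
|Γ| = 686/1160 = 0.593
VSWR = (1 + |Γ|)/(1 − |Γ|) = 1.59/0.407

VSWR ≈ 3.91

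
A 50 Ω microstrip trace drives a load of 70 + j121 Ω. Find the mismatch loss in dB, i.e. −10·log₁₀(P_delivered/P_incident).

Γ = (20 + j121)/(120 + j121), |Γ| = 0.72
|Γ|² = 0.518, so P_del/P_inc = 1 − |Γ|² = 0.482
ML = −10·log₁₀(1 − |Γ|²)

mismatch loss ≈ 3.17 dB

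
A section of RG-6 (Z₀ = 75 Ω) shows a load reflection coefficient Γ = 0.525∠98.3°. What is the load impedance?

Z_L ≈ 38.1 + j54.6 Ω

Z_L = Z_0·(1 + Γ)/(1 − Γ) = 75·(0.924 + j0.52)/(1.08 − j0.52)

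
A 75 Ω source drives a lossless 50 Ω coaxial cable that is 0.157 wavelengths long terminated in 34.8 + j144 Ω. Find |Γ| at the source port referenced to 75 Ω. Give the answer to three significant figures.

|Γ| ≈ 0.865

βl = 2π × 0.157 = 56.5°
tan(βl) = 1.51
Z_in = Z_0·(Z_L + jZ_0·tanβl)/(Z_0 + jZ_L·tanβl) = 9.25 − j62.6 Ω
Γ_s = (Z_in − Z_s)/(Z_in + Z_s) = (-65.7 − j62.6)/(84.3 − j62.6), |Γ_s| = 0.865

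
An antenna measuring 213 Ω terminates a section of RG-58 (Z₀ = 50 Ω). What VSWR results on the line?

VSWR ≈ 4.26

Γ = (213 − 50)/(213 + 50) = 0.62
VSWR = (1 + 0.62)/(1 − 0.62)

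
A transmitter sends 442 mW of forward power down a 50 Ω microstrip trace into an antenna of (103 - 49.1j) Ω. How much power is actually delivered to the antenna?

|Γ| = |(53 − j49.1)/(153 − j49.1)| = 0.45
|Γ|² = 0.202
P_refl = |Γ|²·P_inc = 89.4 mW, P_del = (1 − |Γ|²)·P_inc = 353 mW

P_delivered ≈ 353 mW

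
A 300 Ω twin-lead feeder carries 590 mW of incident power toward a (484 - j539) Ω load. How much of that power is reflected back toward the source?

P_reflected ≈ 211 mW

|Γ| = |(184 − j539)/(784 − j539)| = 0.599
|Γ|² = 0.358
P_refl = |Γ|²·P_inc = 211 mW, P_del = (1 − |Γ|²)·P_inc = 379 mW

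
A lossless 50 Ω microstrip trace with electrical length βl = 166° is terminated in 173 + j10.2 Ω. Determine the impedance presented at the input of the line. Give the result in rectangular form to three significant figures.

Z_in ≈ 99.4 + j79.4 Ω

tan(βl) = tan(166°) = -0.249
Z_in = Z_0·(Z_L + jZ_0·tanβl)/(Z_0 + jZ_L·tanβl)
     = 50·(173 − j2.27)/(52.5 − j43.1)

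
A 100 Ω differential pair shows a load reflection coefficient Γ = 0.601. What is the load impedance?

Z_L = Z_0·(1 + Γ)/(1 − Γ) = 100·(1.6)/(0.399)

Z_L ≈ 401 Ω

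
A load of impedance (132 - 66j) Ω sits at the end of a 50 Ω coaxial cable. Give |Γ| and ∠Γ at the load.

Γ = (Z_L − Z_0)/(Z_L + Z_0) = (82 − j66)/(182 − j66)
|Γ| = 105/194 = 0.544

Γ ≈ 0.544 ∠ -18.9°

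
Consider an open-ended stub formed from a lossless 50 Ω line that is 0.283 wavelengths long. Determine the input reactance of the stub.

X_in ≈ 10.5 Ω (inductive)

βl = 2π × 0.283 = 102°
tan(βl) = -4.75
For an open-ended stub, Z_in = −jZ_0·cot(βl) = −jZ_0/tan(βl)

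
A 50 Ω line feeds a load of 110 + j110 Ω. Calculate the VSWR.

Γ = (Z_L − Z_0)/(Z_L + Z_0) = (60 + j110)/(160 + j110)
|Γ| = 125/194 = 0.645
VSWR = (1 + |Γ|)/(1 − |Γ|) = 1.65/0.355

VSWR ≈ 4.64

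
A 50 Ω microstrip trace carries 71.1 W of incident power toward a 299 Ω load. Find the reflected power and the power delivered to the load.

Γ = (299 − 50)/(299 + 50) = 0.713
|Γ|² = 0.509
P_refl = |Γ|²·P_inc = 36.2 W, P_del = (1 − |Γ|²)·P_inc = 34.9 W

P_reflected ≈ 36.2 W; P_delivered ≈ 34.9 W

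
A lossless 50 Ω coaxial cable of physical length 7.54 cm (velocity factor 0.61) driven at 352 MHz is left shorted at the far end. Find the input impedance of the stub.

Z_in ≈ +j64.5 Ω

λ = v/f = 0.61·c / 352 MHz = 0.52 m
βl = 2π·l/λ = 2π × 0.145 = 52.2°
tan(βl) = 1.29
For a shorted stub, Z_in = jZ_0·tan(βl)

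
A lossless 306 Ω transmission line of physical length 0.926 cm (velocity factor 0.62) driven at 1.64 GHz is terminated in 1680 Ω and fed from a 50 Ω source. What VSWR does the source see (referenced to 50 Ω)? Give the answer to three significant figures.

VSWR ≈ 26

λ = v/f = 0.62·c / 1.64 GHz = 0.113 m
βl = 2π·l/λ = 2π × 0.0816 = 29.4°
tan(βl) = 0.563
Z_in = Z_0·(Z_L + jZ_0·tanβl)/(Z_0 + jZ_L·tanβl) = 209 − j475 Ω
Γ_s = (Z_in − Z_s)/(Z_in + Z_s) = (159 − j475)/(259 − j475), |Γ_s| = 0.926
VSWR = (1 + |Γ_s|)/(1 − |Γ_s|)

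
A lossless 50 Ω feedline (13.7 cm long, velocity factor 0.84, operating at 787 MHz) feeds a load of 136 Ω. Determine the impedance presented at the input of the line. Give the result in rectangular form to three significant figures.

λ = v/f = 0.84·c / 787 MHz = 0.32 m
βl = 2π·l/λ = 2π × 0.428 = 154°
tan(βl) = tan(154°) = -0.487
Z_in = Z_0·(Z_L + jZ_0·tanβl)/(Z_0 + jZ_L·tanβl)
     = 50·(136 − j24.4)/(50 − j66.3)

Z_in ≈ 61.1 + j56.6 Ω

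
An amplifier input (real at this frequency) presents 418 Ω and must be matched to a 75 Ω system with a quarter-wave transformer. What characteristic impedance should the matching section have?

Z_qwt ≈ 177 Ω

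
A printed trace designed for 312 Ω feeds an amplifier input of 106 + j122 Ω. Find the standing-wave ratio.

Γ = (Z_L − Z_0)/(Z_L + Z_0) = (-206 + j122)/(418 + j122)
|Γ| = 239/435 = 0.55
VSWR = (1 + |Γ|)/(1 − |Γ|) = 1.55/0.45

VSWR ≈ 3.44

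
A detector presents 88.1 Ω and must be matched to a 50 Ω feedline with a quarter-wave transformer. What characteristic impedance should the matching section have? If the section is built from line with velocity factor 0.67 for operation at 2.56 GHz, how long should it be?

Z_qwt = √(Z_0·R_L) = √(50 × 88.1) = √4405
λ = 0.67·c/f = 0.0785 m, so l = λ/4 = 0.0196 m

Z_qwt ≈ 66.4 Ω; length ≈ 1.96 cm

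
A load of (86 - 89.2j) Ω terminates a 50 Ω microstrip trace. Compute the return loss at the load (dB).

RL ≈ 4.56 dB

Γ = (36 − j89.2)/(136 − j89.2), |Γ| = 0.591
RL = −20·log₁₀|Γ| = −20·log₁₀(0.591)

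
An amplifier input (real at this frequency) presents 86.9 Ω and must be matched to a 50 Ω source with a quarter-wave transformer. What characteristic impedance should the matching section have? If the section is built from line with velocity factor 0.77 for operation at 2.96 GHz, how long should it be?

Z_qwt ≈ 65.9 Ω; length ≈ 1.95 cm

Z_qwt = √(Z_0·R_L) = √(50 × 86.9) = √4345
λ = 0.77·c/f = 0.078 m, so l = λ/4 = 0.0195 m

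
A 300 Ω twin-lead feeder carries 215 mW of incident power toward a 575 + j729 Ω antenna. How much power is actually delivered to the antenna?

P_delivered ≈ 114 mW

|Γ| = |(275 + j729)/(875 + j729)| = 0.684
|Γ|² = 0.468
P_refl = |Γ|²·P_inc = 101 mW, P_del = (1 − |Γ|²)·P_inc = 114 mW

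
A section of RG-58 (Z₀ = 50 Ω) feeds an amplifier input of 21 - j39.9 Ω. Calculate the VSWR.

Γ = (Z_L − Z_0)/(Z_L + Z_0) = (-29 − j39.9)/(71 − j39.9)
|Γ| = 49.3/81.4 = 0.606
VSWR = (1 + |Γ|)/(1 − |Γ|) = 1.61/0.394

VSWR ≈ 4.07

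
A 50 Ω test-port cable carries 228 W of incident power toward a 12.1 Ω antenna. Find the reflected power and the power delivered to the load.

Γ = (12.1 − 50)/(12.1 + 50) = -0.61
|Γ|² = 0.372
P_refl = |Γ|²·P_inc = 84.9 W, P_del = (1 − |Γ|²)·P_inc = 143 W

P_reflected ≈ 84.9 W; P_delivered ≈ 143 W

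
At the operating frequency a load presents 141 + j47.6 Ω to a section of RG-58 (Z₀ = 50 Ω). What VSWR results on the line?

VSWR ≈ 3.18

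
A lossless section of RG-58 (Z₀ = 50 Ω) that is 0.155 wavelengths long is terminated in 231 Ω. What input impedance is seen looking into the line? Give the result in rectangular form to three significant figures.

βl = 2π × 0.155 = 55.8°
tan(βl) = tan(55.8°) = 1.47
Z_in = Z_0·(Z_L + jZ_0·tanβl)/(Z_0 + jZ_L·tanβl)
     = 50·(231 + j73.6)/(50 + j340)

Z_in ≈ 15.5 − j31.7 Ω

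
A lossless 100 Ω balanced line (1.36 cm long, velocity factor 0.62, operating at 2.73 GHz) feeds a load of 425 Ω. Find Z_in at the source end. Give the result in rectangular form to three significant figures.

Z_in ≈ 25.9 − j30.8 Ω

λ = v/f = 0.62·c / 2.73 GHz = 0.0681 m
βl = 2π·l/λ = 2π × 0.2 = 71.9°
tan(βl) = tan(71.9°) = 3.05
Z_in = Z_0·(Z_L + jZ_0·tanβl)/(Z_0 + jZ_L·tanβl)
     = 100·(425 + j305)/(100 + j1300)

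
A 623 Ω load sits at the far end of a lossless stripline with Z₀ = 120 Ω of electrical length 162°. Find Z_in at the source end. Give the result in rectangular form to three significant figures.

Z_in ≈ 179 + j263 Ω

tan(βl) = tan(162°) = -0.325
Z_in = Z_0·(Z_L + jZ_0·tanβl)/(Z_0 + jZ_L·tanβl)
     = 120·(623 − j39)/(120 − j202)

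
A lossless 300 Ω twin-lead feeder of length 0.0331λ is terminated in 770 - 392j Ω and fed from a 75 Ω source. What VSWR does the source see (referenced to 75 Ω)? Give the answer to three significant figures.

βl = 2π × 0.0331 = 11.9°
tan(βl) = 0.211
Z_in = Z_0·(Z_L + jZ_0·tanβl)/(Z_0 + jZ_L·tanβl) = 419 − j435 Ω
Γ_s = (Z_in − Z_s)/(Z_in + Z_s) = (344 − j435)/(494 − j435), |Γ_s| = 0.843
VSWR = (1 + |Γ_s|)/(1 − |Γ_s|)

VSWR ≈ 11.7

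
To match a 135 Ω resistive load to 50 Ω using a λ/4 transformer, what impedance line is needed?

Z_qwt ≈ 82.2 Ω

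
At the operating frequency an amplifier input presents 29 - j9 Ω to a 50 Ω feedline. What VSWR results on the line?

VSWR ≈ 1.81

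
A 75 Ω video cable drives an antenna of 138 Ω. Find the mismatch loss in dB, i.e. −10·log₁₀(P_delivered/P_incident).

Γ = (138 − 75)/(138 + 75) = 0.296
|Γ|² = 0.0875, so P_del/P_inc = 1 − |Γ|² = 0.913
ML = −10·log₁₀(1 − |Γ|²)

mismatch loss ≈ 0.398 dB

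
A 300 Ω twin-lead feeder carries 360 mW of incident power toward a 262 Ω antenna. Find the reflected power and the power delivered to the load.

P_reflected ≈ 1.65 mW; P_delivered ≈ 358 mW

Γ = (262 − 300)/(262 + 300) = -0.0676
|Γ|² = 0.00457
P_refl = |Γ|²·P_inc = 1.65 mW, P_del = (1 − |Γ|²)·P_inc = 358 mW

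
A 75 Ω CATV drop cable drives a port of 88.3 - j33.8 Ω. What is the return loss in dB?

Γ = (13.3 − j33.8)/(163.3 − j33.8), |Γ| = 0.218
RL = −20·log₁₀|Γ| = −20·log₁₀(0.218)

RL ≈ 13.2 dB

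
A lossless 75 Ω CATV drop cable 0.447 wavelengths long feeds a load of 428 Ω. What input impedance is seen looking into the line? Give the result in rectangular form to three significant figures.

βl = 2π × 0.447 = 161°
tan(βl) = tan(161°) = -0.346
Z_in = Z_0·(Z_L + jZ_0·tanβl)/(Z_0 + jZ_L·tanβl)
     = 75·(428 − j25.9)/(75 − j148)

Z_in ≈ 97.9 + j167 Ω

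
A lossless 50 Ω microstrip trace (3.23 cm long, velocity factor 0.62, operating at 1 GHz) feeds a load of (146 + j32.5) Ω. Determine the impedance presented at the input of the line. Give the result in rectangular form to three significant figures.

Z_in ≈ 21.7 − j27 Ω

λ = v/f = 0.62·c / 1 GHz = 0.186 m
βl = 2π·l/λ = 2π × 0.174 = 62.5°
tan(βl) = tan(62.5°) = 1.92
Z_in = Z_0·(Z_L + jZ_0·tanβl)/(Z_0 + jZ_L·tanβl)
     = 50·(146 + j129)/(-12.5 + j281)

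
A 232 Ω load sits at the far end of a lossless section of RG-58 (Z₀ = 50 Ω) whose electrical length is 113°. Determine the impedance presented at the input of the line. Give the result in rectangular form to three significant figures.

tan(βl) = tan(113°) = -2.36
Z_in = Z_0·(Z_L + jZ_0·tanβl)/(Z_0 + jZ_L·tanβl)
     = 50·(232 − j118)/(50 − j547)

Z_in ≈ 12.6 + j20.1 Ω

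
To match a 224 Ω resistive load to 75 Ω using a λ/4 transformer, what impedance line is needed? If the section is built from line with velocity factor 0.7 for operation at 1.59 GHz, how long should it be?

Z_qwt = √(Z_0·R_L) = √(75 × 224) = √16800
λ = 0.7·c/f = 0.132 m, so l = λ/4 = 0.033 m

Z_qwt ≈ 130 Ω; length ≈ 3.3 cm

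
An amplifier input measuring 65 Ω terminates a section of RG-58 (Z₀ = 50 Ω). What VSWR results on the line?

VSWR ≈ 1.3

For a purely resistive load, VSWR = R_L/Z_0 or Z_0/R_L (whichever > 1) = 65/50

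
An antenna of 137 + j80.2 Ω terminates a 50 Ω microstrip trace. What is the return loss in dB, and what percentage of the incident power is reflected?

RL ≈ 4.71 dB; 33.8% of incident power reflected

Γ = (87 + j80.2)/(187 + j80.2), |Γ| = 0.582
RL = −20·log₁₀(0.582) = 4.71 dB
P_refl/P_inc = |Γ|² = 0.338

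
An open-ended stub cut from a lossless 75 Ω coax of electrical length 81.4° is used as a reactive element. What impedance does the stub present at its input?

Z_in ≈ −j11.3 Ω

tan(βl) = 6.61
For an open-ended stub, Z_in = −jZ_0·cot(βl) = −jZ_0/tan(βl)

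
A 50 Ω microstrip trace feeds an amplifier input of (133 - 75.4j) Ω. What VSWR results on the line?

Γ = (Z_L − Z_0)/(Z_L + Z_0) = (83 − j75.4)/(183 − j75.4)
|Γ| = 112/198 = 0.567
VSWR = (1 + |Γ|)/(1 − |Γ|) = 1.57/0.433

VSWR ≈ 3.61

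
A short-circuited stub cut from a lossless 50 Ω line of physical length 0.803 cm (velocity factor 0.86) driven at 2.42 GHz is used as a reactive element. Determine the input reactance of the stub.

λ = v/f = 0.86·c / 2.42 GHz = 0.107 m
βl = 2π·l/λ = 2π × 0.0753 = 27.1°
tan(βl) = 0.512
For a short-circuited stub, Z_in = jZ_0·tan(βl)

X_in ≈ 25.6 Ω (inductive)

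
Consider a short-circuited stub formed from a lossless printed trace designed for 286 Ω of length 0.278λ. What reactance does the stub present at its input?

βl = 2π × 0.278 = 100°
tan(βl) = -5.63
For a short-circuited stub, Z_in = jZ_0·tan(βl)

X_in ≈ -1610 Ω (capacitive)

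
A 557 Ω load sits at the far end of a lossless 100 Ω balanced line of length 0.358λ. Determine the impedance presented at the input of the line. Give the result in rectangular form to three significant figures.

Z_in ≈ 29 + j76.4 Ω

βl = 2π × 0.358 = 129°
tan(βl) = tan(129°) = -1.24
Z_in = Z_0·(Z_L + jZ_0·tanβl)/(Z_0 + jZ_L·tanβl)
     = 100·(557 − j124)/(100 − j691)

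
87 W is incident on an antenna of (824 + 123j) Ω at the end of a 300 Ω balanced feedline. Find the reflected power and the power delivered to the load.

|Γ| = |(524 + j123)/(1124 + j123)| = 0.476
|Γ|² = 0.227
P_refl = |Γ|²·P_inc = 19.7 W, P_del = (1 − |Γ|²)·P_inc = 67.3 W

P_reflected ≈ 19.7 W; P_delivered ≈ 67.3 W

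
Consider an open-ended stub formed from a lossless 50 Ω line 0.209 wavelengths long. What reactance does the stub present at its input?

X_in ≈ -13.2 Ω (capacitive)

βl = 2π × 0.209 = 75.2°
tan(βl) = 3.8
For an open-ended stub, Z_in = −jZ_0·cot(βl) = −jZ_0/tan(βl)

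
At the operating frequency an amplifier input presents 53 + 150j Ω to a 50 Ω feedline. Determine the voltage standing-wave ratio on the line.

Γ = (Z_L − Z_0)/(Z_L + Z_0) = (3 + j150)/(103 + j150)
|Γ| = 150/182 = 0.825
VSWR = (1 + |Γ|)/(1 − |Γ|) = 1.82/0.175

VSWR ≈ 10.4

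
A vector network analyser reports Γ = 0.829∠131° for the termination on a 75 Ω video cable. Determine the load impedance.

Z_L ≈ 8.45 + j33.8 Ω

Z_L = Z_0·(1 + Γ)/(1 − Γ) = 75·(0.456 + j0.626)/(1.54 − j0.626)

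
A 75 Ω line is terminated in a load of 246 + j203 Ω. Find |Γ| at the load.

|Γ| ≈ 0.699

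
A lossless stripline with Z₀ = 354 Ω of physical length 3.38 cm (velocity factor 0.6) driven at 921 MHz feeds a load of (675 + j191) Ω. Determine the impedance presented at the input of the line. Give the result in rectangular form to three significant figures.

Z_in ≈ 237 − j188 Ω

λ = v/f = 0.6·c / 921 MHz = 0.195 m
βl = 2π·l/λ = 2π × 0.173 = 62.3°
tan(βl) = tan(62.3°) = 1.9
Z_in = Z_0·(Z_L + jZ_0·tanβl)/(Z_0 + jZ_L·tanβl)
     = 354·(675 + j864)/(-9.18 + j1280)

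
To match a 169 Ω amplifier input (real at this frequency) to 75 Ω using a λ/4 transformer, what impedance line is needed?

Z_qwt = √(Z_0·R_L) = √(75 × 169) = √12680

Z_qwt ≈ 113 Ω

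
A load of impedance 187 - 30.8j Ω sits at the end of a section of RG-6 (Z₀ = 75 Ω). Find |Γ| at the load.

|Γ| ≈ 0.44

Γ = (Z_L − Z_0)/(Z_L + Z_0) = (112 − j30.8)/(262 − j30.8)
|Γ| = 116/264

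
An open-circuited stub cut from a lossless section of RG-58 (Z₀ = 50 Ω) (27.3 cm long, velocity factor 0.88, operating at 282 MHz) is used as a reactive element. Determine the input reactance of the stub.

X_in ≈ 13.4 Ω (inductive)

λ = v/f = 0.88·c / 282 MHz = 0.936 m
βl = 2π·l/λ = 2π × 0.292 = 105°
tan(βl) = -3.74
For an open-circuited stub, Z_in = −jZ_0·cot(βl) = −jZ_0/tan(βl)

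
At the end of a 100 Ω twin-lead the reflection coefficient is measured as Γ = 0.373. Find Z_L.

Z_L = Z_0·(1 + Γ)/(1 − Γ) = 100·(1.37)/(0.627)

Z_L ≈ 219 Ω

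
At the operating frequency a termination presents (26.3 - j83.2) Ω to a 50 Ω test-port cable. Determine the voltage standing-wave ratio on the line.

VSWR ≈ 7.56

Γ = (Z_L − Z_0)/(Z_L + Z_0) = (-23.7 − j83.2)/(76.3 − j83.2)
|Γ| = 86.5/113 = 0.766
VSWR = (1 + |Γ|)/(1 − |Γ|) = 1.77/0.234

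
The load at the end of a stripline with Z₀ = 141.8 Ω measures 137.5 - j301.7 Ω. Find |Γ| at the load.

|Γ| ≈ 0.734

Γ = (Z_L − Z_0)/(Z_L + Z_0) = (-4.3 − j301.7)/(279.3 − j301.7)
|Γ| = 302/411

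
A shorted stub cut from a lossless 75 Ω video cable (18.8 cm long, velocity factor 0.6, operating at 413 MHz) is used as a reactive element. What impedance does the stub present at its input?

λ = v/f = 0.6·c / 413 MHz = 0.436 m
βl = 2π·l/λ = 2π × 0.431 = 155°
tan(βl) = -0.46
For a shorted stub, Z_in = jZ_0·tan(βl)

Z_in ≈ −j34.5 Ω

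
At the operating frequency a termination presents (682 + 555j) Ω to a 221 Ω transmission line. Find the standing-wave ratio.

VSWR ≈ 5.26

Γ = (Z_L − Z_0)/(Z_L + Z_0) = (461 + j555)/(903 + j555)
|Γ| = 721/1060 = 0.681
VSWR = (1 + |Γ|)/(1 − |Γ|) = 1.68/0.319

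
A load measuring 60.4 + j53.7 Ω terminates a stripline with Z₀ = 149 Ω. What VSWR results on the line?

Γ = (Z_L − Z_0)/(Z_L + Z_0) = (-88.6 + j53.7)/(209.4 + j53.7)
|Γ| = 104/216 = 0.479
VSWR = (1 + |Γ|)/(1 − |Γ|) = 1.48/0.521

VSWR ≈ 2.84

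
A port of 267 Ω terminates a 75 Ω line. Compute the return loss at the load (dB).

Γ = (267 − 75)/(267 + 75) = 0.561
RL = −20·log₁₀|Γ| = −20·log₁₀(0.561)

RL ≈ 5.01 dB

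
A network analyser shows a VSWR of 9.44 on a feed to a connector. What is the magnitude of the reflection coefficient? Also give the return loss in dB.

|Γ| = (S − 1)/(S + 1) = (9.44 − 1)/(9.44 + 1) = 8.44/10.4
RL = −20·log₁₀|Γ| = −20·log₁₀(0.808)

|Γ| ≈ 0.808; return loss ≈ 1.85 dB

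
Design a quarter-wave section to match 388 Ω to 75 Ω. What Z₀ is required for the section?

Z_qwt ≈ 171 Ω

Z_qwt = √(Z_0·R_L) = √(75 × 388) = √29100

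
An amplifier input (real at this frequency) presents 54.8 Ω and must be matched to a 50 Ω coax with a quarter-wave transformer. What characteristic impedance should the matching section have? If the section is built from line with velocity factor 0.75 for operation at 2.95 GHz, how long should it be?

Z_qwt = √(Z_0·R_L) = √(50 × 54.8) = √2740
λ = 0.75·c/f = 0.0763 m, so l = λ/4 = 0.0191 m

Z_qwt ≈ 52.3 Ω; length ≈ 1.91 cm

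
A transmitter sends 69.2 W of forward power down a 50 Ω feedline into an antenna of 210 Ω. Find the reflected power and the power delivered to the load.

Γ = (210 − 50)/(210 + 50) = 0.615
|Γ|² = 0.379
P_refl = |Γ|²·P_inc = 26.2 W, P_del = (1 − |Γ|²)·P_inc = 43 W

P_reflected ≈ 26.2 W; P_delivered ≈ 43 W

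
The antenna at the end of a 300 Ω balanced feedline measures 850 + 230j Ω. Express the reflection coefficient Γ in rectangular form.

Γ ≈ 0.498 + j0.1

Γ = (Z_L − Z_0)/(Z_L + Z_0) = (550 + j230)/(1150 + j230)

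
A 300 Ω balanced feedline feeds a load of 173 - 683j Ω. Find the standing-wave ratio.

VSWR ≈ 11.2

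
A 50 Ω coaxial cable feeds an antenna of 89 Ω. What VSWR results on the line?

VSWR ≈ 1.78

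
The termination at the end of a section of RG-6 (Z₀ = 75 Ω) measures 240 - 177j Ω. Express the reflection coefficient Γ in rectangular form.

Γ ≈ 0.638 − j0.203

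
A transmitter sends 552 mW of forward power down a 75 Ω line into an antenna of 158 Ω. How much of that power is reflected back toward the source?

Γ = (158 − 75)/(158 + 75) = 0.356
|Γ|² = 0.127
P_refl = |Γ|²·P_inc = 70 mW, P_del = (1 − |Γ|²)·P_inc = 482 mW

P_reflected ≈ 70 mW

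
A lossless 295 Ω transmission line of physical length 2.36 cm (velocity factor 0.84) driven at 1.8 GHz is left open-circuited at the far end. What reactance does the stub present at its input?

λ = v/f = 0.84·c / 1.8 GHz = 0.14 m
βl = 2π·l/λ = 2π × 0.169 = 60.7°
tan(βl) = 1.78
For an open-circuited stub, Z_in = −jZ_0·cot(βl) = −jZ_0/tan(βl)

X_in ≈ -166 Ω (capacitive)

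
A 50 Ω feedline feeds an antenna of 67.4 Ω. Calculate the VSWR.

VSWR ≈ 1.35

Γ = (67.4 − 50)/(67.4 + 50) = 0.148
VSWR = (1 + 0.148)/(1 − 0.148)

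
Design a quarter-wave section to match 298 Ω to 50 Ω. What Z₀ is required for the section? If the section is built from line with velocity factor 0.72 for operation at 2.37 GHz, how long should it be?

Z_qwt ≈ 122 Ω; length ≈ 2.28 cm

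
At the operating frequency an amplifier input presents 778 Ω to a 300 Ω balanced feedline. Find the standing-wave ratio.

Γ = (778 − 300)/(778 + 300) = 0.443
VSWR = (1 + 0.443)/(1 − 0.443)

VSWR ≈ 2.59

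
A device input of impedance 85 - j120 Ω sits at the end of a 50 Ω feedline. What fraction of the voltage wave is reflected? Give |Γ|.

|Γ| ≈ 0.692

Γ = (Z_L − Z_0)/(Z_L + Z_0) = (35 − j120)/(135 − j120)
|Γ| = 125/181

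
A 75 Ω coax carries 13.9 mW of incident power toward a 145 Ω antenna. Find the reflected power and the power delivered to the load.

Γ = (145 − 75)/(145 + 75) = 0.318
|Γ|² = 0.101
P_refl = |Γ|²·P_inc = 1.41 mW, P_del = (1 − |Γ|²)·P_inc = 12.5 mW

P_reflected ≈ 1.41 mW; P_delivered ≈ 12.5 mW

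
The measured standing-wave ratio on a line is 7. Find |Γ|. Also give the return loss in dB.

|Γ| ≈ 0.75; return loss ≈ 2.5 dB

|Γ| = (S − 1)/(S + 1) = (7 − 1)/(7 + 1) = 6/8
RL = −20·log₁₀|Γ| = −20·log₁₀(0.75)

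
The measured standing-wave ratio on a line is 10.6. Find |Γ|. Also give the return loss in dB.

|Γ| = (S − 1)/(S + 1) = (10.6 − 1)/(10.6 + 1) = 9.6/11.6
RL = −20·log₁₀|Γ| = −20·log₁₀(0.828)

|Γ| ≈ 0.828; return loss ≈ 1.64 dB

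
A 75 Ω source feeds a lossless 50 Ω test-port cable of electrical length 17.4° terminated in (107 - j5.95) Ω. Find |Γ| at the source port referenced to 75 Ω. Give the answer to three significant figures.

tan(βl) = 0.313
Z_in = Z_0·(Z_L + jZ_0·tanβl)/(Z_0 + jZ_L·tanβl) = 77 − j40.4 Ω
Γ_s = (Z_in − Z_s)/(Z_in + Z_s) = (2.02 − j40.4)/(152 − j40.4), |Γ_s| = 0.257

|Γ| ≈ 0.257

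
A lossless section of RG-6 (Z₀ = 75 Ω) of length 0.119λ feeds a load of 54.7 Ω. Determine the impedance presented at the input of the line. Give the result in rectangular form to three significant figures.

Z_in ≈ 69.8 + j22.3 Ω

βl = 2π × 0.119 = 42.8°
tan(βl) = tan(42.8°) = 0.927
Z_in = Z_0·(Z_L + jZ_0·tanβl)/(Z_0 + jZ_L·tanβl)
     = 75·(54.7 + j69.5)/(75 + j50.7)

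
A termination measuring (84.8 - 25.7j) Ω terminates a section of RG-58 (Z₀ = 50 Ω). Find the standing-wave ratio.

Γ = (Z_L − Z_0)/(Z_L + Z_0) = (34.8 − j25.7)/(134.8 − j25.7)
|Γ| = 43.3/137 = 0.315
VSWR = (1 + |Γ|)/(1 − |Γ|) = 1.32/0.685

VSWR ≈ 1.92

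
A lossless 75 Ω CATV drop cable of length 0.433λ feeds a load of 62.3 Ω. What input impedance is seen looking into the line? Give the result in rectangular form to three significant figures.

βl = 2π × 0.433 = 156°
tan(βl) = tan(156°) = -0.448
Z_in = Z_0·(Z_L + jZ_0·tanβl)/(Z_0 + jZ_L·tanβl)
     = 75·(62.3 − j33.6)/(75 − j27.9)

Z_in ≈ 65.7 − j9.14 Ω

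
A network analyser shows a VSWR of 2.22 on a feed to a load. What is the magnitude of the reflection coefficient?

|Γ| ≈ 0.379

|Γ| = (S − 1)/(S + 1) = (2.22 − 1)/(2.22 + 1) = 1.22/3.22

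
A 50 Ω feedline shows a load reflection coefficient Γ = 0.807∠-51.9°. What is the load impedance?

Z_L = Z_0·(1 + Γ)/(1 − Γ) = 50·(1.5 − j0.635)/(0.502 + j0.635)

Z_L ≈ 26.6 − j96.9 Ω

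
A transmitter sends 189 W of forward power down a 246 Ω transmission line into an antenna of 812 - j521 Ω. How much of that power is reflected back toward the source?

|Γ| = |(566 − j521)/(1058 − j521)| = 0.652
|Γ|² = 0.426
P_refl = |Γ|²·P_inc = 80.4 W, P_del = (1 − |Γ|²)·P_inc = 109 W

P_reflected ≈ 80.4 W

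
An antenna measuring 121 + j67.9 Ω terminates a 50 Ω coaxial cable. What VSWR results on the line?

Γ = (Z_L − Z_0)/(Z_L + Z_0) = (71 + j67.9)/(171 + j67.9)
|Γ| = 98.2/184 = 0.534
VSWR = (1 + |Γ|)/(1 − |Γ|) = 1.53/0.466

VSWR ≈ 3.29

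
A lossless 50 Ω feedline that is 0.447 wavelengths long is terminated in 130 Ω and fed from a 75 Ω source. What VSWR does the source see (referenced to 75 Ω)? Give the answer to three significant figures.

VSWR ≈ 2.01

βl = 2π × 0.447 = 161°
tan(βl) = -0.346
Z_in = Z_0·(Z_L + jZ_0·tanβl)/(Z_0 + jZ_L·tanβl) = 80.5 + j55.1 Ω
Γ_s = (Z_in − Z_s)/(Z_in + Z_s) = (5.47 + j55.1)/(155 + j55.1), |Γ_s| = 0.336
VSWR = (1 + |Γ_s|)/(1 − |Γ_s|)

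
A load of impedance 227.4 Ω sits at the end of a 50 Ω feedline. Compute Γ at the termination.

Γ = 0.64

Γ = (Z_L − Z_0)/(Z_L + Z_0) = (227.4 − 50)/(227.4 + 50) = 177.4/277.4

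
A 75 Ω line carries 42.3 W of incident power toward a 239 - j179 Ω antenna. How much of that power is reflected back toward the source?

P_reflected ≈ 19.1 W

|Γ| = |(164 − j179)/(314 − j179)| = 0.672
|Γ|² = 0.451
P_refl = |Γ|²·P_inc = 19.1 W, P_del = (1 − |Γ|²)·P_inc = 23.2 W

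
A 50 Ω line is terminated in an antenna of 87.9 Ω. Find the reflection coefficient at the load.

Γ = (Z_L − Z_0)/(Z_L + Z_0) = (87.9 − 50)/(87.9 + 50) = 37.9/137.9

Γ = 0.275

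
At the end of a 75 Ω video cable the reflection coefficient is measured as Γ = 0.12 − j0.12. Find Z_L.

Z_L ≈ 92.3 − j22.8 Ω

Z_L = Z_0·(1 + Γ)/(1 − Γ) = 75·(1.12 − j0.12)/(0.88 + j0.12)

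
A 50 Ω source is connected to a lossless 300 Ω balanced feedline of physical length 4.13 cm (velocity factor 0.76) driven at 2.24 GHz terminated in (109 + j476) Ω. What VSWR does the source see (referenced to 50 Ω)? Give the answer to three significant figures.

VSWR ≈ 12.3

λ = v/f = 0.76·c / 2.24 GHz = 0.102 m
βl = 2π·l/λ = 2π × 0.406 = 146°
tan(βl) = -0.673
Z_in = Z_0·(Z_L + jZ_0·tanβl)/(Z_0 + jZ_L·tanβl) = 36.5 + j137 Ω
Γ_s = (Z_in − Z_s)/(Z_in + Z_s) = (-13.5 + j137)/(86.5 + j137), |Γ_s| = 0.849
VSWR = (1 + |Γ_s|)/(1 − |Γ_s|)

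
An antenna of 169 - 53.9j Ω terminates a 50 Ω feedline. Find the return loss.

Γ = (119 − j53.9)/(219 − j53.9), |Γ| = 0.579
RL = −20·log₁₀|Γ| = −20·log₁₀(0.579)

RL ≈ 4.74 dB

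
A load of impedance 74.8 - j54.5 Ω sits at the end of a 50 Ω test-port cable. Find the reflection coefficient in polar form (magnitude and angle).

Γ = (Z_L − Z_0)/(Z_L + Z_0) = (24.8 − j54.5)/(124.8 − j54.5)
|Γ| = 59.9/136 = 0.44

Γ ≈ 0.44 ∠ -41.9°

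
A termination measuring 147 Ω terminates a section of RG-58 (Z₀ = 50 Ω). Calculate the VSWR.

VSWR ≈ 2.94

Γ = (147 − 50)/(147 + 50) = 0.492
VSWR = (1 + 0.492)/(1 − 0.492)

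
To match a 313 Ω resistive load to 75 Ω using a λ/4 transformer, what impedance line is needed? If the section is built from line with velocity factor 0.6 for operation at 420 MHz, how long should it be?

Z_qwt ≈ 153 Ω; length ≈ 10.7 cm

Z_qwt = √(Z_0·R_L) = √(75 × 313) = √23480
λ = 0.6·c/f = 0.429 m, so l = λ/4 = 0.107 m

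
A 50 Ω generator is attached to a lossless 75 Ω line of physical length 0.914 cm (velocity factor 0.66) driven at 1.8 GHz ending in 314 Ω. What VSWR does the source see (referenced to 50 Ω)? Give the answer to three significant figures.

λ = v/f = 0.66·c / 1.8 GHz = 0.11 m
βl = 2π·l/λ = 2π × 0.0831 = 29.9°
tan(βl) = 0.575
Z_in = Z_0·(Z_L + jZ_0·tanβl)/(Z_0 + jZ_L·tanβl) = 61.4 − j105 Ω
Γ_s = (Z_in − Z_s)/(Z_in + Z_s) = (11.4 − j105)/(111 − j105), |Γ_s| = 0.689
VSWR = (1 + |Γ_s|)/(1 − |Γ_s|)

VSWR ≈ 5.44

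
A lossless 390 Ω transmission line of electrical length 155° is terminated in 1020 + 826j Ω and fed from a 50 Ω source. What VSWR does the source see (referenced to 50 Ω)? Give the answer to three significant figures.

tan(βl) = -0.466
Z_in = Z_0·(Z_L + jZ_0·tanβl)/(Z_0 + jZ_L·tanβl) = 228 + j464 Ω
Γ_s = (Z_in − Z_s)/(Z_in + Z_s) = (178 + j464)/(278 + j464), |Γ_s| = 0.919
VSWR = (1 + |Γ_s|)/(1 − |Γ_s|)

VSWR ≈ 23.6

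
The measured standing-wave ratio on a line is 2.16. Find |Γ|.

|Γ| ≈ 0.367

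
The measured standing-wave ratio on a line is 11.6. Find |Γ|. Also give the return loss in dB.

|Γ| = (S − 1)/(S + 1) = (11.6 − 1)/(11.6 + 1) = 10.6/12.6
RL = −20·log₁₀|Γ| = −20·log₁₀(0.841)

|Γ| ≈ 0.841; return loss ≈ 1.5 dB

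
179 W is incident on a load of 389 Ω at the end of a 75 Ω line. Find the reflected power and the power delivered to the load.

P_reflected ≈ 82 W; P_delivered ≈ 97 W

Γ = (389 − 75)/(389 + 75) = 0.677
|Γ|² = 0.458
P_refl = |Γ|²·P_inc = 82 W, P_del = (1 − |Γ|²)·P_inc = 97 W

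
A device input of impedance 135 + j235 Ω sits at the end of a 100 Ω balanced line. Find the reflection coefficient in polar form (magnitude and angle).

Γ = (Z_L − Z_0)/(Z_L + Z_0) = (35 + j235)/(235 + j235)
|Γ| = 238/332 = 0.715

Γ ≈ 0.715 ∠ 36.5°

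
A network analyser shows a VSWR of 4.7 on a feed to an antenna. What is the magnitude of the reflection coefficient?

|Γ| = (S − 1)/(S + 1) = (4.7 − 1)/(4.7 + 1) = 3.7/5.7

|Γ| ≈ 0.649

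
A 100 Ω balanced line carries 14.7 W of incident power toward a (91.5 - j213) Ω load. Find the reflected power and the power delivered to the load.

|Γ| = |(-8.5 − j213)/(191.5 − j213)| = 0.744
|Γ|² = 0.554
P_refl = |Γ|²·P_inc = 8.14 W, P_del = (1 − |Γ|²)·P_inc = 6.56 W

P_reflected ≈ 8.14 W; P_delivered ≈ 6.56 W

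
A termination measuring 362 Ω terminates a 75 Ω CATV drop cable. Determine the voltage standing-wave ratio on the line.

Γ = (362 − 75)/(362 + 75) = 0.657
VSWR = (1 + 0.657)/(1 − 0.657)

VSWR ≈ 4.83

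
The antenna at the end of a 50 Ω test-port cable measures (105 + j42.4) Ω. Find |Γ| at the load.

|Γ| ≈ 0.432

Γ = (Z_L − Z_0)/(Z_L + Z_0) = (55 + j42.4)/(155 + j42.4)
|Γ| = 69.4/161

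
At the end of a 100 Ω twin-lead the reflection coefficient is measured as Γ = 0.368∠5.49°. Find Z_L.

Z_L ≈ 215 + j17.5 Ω

Z_L = Z_0·(1 + Γ)/(1 − Γ) = 100·(1.37 + j0.0352)/(0.634 − j0.0352)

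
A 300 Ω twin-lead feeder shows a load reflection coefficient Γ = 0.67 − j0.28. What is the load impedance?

Z_L = Z_0·(1 + Γ)/(1 − Γ) = 300·(1.67 − j0.28)/(0.33 + j0.28)

Z_L ≈ 757 − j897 Ω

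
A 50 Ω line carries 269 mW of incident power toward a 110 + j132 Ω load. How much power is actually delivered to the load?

|Γ| = |(60 + j132)/(160 + j132)| = 0.699
|Γ|² = 0.489
P_refl = |Γ|²·P_inc = 131 mW, P_del = (1 − |Γ|²)·P_inc = 138 mW

P_delivered ≈ 138 mW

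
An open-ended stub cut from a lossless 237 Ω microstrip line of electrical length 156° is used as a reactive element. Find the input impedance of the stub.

tan(βl) = -0.445
For an open-ended stub, Z_in = −jZ_0·cot(βl) = −jZ_0/tan(βl)

Z_in ≈ +j532 Ω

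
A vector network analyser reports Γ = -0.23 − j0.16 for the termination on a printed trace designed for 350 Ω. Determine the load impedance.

Z_L = Z_0·(1 + Γ)/(1 − Γ) = 350·(0.77 − j0.16)/(1.23 + j0.16)

Z_L ≈ 210 − j72.8 Ω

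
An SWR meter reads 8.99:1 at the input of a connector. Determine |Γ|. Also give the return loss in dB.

|Γ| ≈ 0.8; return loss ≈ 1.94 dB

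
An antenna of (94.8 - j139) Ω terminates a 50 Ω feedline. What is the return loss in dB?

Γ = (44.8 − j139)/(144.8 − j139), |Γ| = 0.728
RL = −20·log₁₀|Γ| = −20·log₁₀(0.728)

RL ≈ 2.76 dB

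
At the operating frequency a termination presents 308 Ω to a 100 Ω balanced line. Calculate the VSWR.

VSWR ≈ 3.08

Γ = (308 − 100)/(308 + 100) = 0.51
VSWR = (1 + 0.51)/(1 − 0.51)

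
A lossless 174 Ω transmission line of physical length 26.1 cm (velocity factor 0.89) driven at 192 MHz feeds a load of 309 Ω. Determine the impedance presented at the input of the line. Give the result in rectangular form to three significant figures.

Z_in ≈ 109 − j46.5 Ω

λ = v/f = 0.89·c / 192 MHz = 1.39 m
βl = 2π·l/λ = 2π × 0.188 = 67.6°
tan(βl) = tan(67.6°) = 2.42
Z_in = Z_0·(Z_L + jZ_0·tanβl)/(Z_0 + jZ_L·tanβl)
     = 174·(309 + j421)/(174 + j748)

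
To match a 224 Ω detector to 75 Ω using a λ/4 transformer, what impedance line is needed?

Z_qwt = √(Z_0·R_L) = √(75 × 224) = √16800

Z_qwt ≈ 130 Ω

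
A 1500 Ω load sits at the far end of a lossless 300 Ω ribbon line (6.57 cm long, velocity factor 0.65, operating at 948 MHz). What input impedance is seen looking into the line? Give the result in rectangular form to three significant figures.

λ = v/f = 0.65·c / 948 MHz = 0.206 m
βl = 2π·l/λ = 2π × 0.319 = 115°
tan(βl) = tan(115°) = -2.15
Z_in = Z_0·(Z_L + jZ_0·tanβl)/(Z_0 + jZ_L·tanβl)
     = 300·(1500 − j644)/(300 − j3220)

Z_in ≈ 72.4 + j133 Ω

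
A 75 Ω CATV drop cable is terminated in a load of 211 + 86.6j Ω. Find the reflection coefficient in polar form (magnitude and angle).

Γ = (Z_L − Z_0)/(Z_L + Z_0) = (136 + j86.6)/(286 + j86.6)
|Γ| = 161/299 = 0.54

Γ ≈ 0.54 ∠ 15.6°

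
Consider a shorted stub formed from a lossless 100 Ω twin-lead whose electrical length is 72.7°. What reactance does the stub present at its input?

tan(βl) = 3.21
For a shorted stub, Z_in = jZ_0·tan(βl)

X_in ≈ 321 Ω (inductive)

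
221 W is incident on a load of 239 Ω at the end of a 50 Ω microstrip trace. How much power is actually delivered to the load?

Γ = (239 − 50)/(239 + 50) = 0.654
|Γ|² = 0.428
P_refl = |Γ|²·P_inc = 94.5 W, P_del = (1 − |Γ|²)·P_inc = 126 W

P_delivered ≈ 126 W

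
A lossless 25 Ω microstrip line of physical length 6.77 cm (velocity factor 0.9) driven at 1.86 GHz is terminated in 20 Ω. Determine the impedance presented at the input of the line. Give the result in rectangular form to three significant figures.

λ = v/f = 0.9·c / 1.86 GHz = 0.145 m
βl = 2π·l/λ = 2π × 0.466 = 168°
tan(βl) = tan(168°) = -0.214
Z_in = Z_0·(Z_L + jZ_0·tanβl)/(Z_0 + jZ_L·tanβl)
     = 25·(20 − j5.36)/(25 − j4.29)

Z_in ≈ 20.3 − j1.87 Ω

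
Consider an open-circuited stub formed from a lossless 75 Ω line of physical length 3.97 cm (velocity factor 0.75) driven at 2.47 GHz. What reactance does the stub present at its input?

X_in ≈ 176 Ω (inductive)

λ = v/f = 0.75·c / 2.47 GHz = 0.0911 m
βl = 2π·l/λ = 2π × 0.436 = 157°
tan(βl) = -0.427
For an open-circuited stub, Z_in = −jZ_0·cot(βl) = −jZ_0/tan(βl)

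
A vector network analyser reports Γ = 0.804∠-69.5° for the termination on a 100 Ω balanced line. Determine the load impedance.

Z_L = Z_0·(1 + Γ)/(1 − Γ) = 100·(1.28 − j0.753)/(0.718 + j0.753)

Z_L ≈ 32.6 − j139 Ω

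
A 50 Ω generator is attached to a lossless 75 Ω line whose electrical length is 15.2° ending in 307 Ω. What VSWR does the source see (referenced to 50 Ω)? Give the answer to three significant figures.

tan(βl) = 0.272
Z_in = Z_0·(Z_L + jZ_0·tanβl)/(Z_0 + jZ_L·tanβl) = 147 − j144 Ω
Γ_s = (Z_in − Z_s)/(Z_in + Z_s) = (97.4 − j144)/(197 − j144), |Γ_s| = 0.711
VSWR = (1 + |Γ_s|)/(1 − |Γ_s|)

VSWR ≈ 5.91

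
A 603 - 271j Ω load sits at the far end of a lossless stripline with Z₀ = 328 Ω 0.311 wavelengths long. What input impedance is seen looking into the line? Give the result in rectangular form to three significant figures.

βl = 2π × 0.311 = 112°
tan(βl) = tan(112°) = -2.48
Z_in = Z_0·(Z_L + jZ_0·tanβl)/(Z_0 + jZ_L·tanβl)
     = 328·(603 − j1080)/(-344 − j1500)

Z_in ≈ 197 + j178 Ω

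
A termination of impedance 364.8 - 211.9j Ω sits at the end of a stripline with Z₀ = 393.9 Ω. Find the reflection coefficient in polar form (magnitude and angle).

Γ ≈ 0.272 ∠ -82.2°

Γ = (Z_L − Z_0)/(Z_L + Z_0) = (-29.1 − j211.9)/(758.7 − j211.9)
|Γ| = 214/788 = 0.272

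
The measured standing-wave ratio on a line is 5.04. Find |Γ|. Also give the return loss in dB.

|Γ| = (S − 1)/(S + 1) = (5.04 − 1)/(5.04 + 1) = 4.04/6.04
RL = −20·log₁₀|Γ| = −20·log₁₀(0.669)

|Γ| ≈ 0.669; return loss ≈ 3.49 dB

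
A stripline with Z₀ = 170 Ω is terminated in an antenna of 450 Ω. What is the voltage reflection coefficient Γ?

Γ = (Z_L − Z_0)/(Z_L + Z_0) = (450 − 170)/(450 + 170) = 280/620

Γ = 0.452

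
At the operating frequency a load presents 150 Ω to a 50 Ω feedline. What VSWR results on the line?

VSWR ≈ 3

For a purely resistive load, VSWR = R_L/Z_0 or Z_0/R_L (whichever > 1) = 150/50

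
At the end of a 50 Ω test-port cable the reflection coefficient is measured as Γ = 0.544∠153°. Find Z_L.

Z_L = Z_0·(1 + Γ)/(1 − Γ) = 50·(0.515 + j0.247)/(1.48 − j0.247)

Z_L ≈ 15.5 + j10.9 Ω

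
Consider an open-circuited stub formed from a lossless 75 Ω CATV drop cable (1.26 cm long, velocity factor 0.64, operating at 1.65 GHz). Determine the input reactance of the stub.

X_in ≈ -92.7 Ω (capacitive)

λ = v/f = 0.64·c / 1.65 GHz = 0.116 m
βl = 2π·l/λ = 2π × 0.108 = 39°
tan(βl) = 0.809
For an open-circuited stub, Z_in = −jZ_0·cot(βl) = −jZ_0/tan(βl)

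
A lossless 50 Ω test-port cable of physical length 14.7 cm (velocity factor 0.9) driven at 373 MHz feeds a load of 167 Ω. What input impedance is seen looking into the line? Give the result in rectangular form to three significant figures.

λ = v/f = 0.9·c / 373 MHz = 0.724 m
βl = 2π·l/λ = 2π × 0.203 = 73.1°
tan(βl) = tan(73.1°) = 3.29
Z_in = Z_0·(Z_L + jZ_0·tanβl)/(Z_0 + jZ_L·tanβl)
     = 50·(167 + j165)/(50 + j550)

Z_in ≈ 16.2 − j13.7 Ω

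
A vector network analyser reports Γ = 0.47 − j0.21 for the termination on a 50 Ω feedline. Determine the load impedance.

Z_L = Z_0·(1 + Γ)/(1 − Γ) = 50·(1.47 − j0.21)/(0.53 + j0.21)

Z_L ≈ 113 − j64.6 Ω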